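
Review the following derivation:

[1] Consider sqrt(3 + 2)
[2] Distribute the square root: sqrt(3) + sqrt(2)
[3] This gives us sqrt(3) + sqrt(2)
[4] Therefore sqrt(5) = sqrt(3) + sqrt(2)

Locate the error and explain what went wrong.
Step 2: Distribute the square root: sqrt(3) + sqrt(2)

Step 2 incorrectly 'distributes' the square root over addition. The square root function does not distribute: sqrt(a + b) ≠ sqrt(a) + sqrt(b). In fact, sqrt(3 + 2) = sqrt(5) ≈ 2.2361, while sqrt(3) + sqrt(2) ≈ 3.1463.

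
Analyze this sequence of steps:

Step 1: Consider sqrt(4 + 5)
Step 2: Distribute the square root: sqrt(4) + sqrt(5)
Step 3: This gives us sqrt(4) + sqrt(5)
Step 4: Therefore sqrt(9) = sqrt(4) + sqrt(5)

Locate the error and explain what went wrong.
Step 2: Distribute the square root: sqrt(4) + sqrt(5)

Step 2 incorrectly 'distributes' the square root over addition. The square root function does not distribute: sqrt(a + b) ≠ sqrt(a) + sqrt(b). In fact, sqrt(4 + 5) = sqrt(9) ≈ 3.0000, while sqrt(4) + sqrt(5) ≈ 4.2361.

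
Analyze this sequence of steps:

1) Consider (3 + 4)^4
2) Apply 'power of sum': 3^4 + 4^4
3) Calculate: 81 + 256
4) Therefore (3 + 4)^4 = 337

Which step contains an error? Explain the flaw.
Step 2: Apply 'power of sum': 3^4 + 4^4

Step 2 incorrectly applies a non-existent rule '(a+b)^n = a^n + b^n'. This is false in general. The correct expansion uses the binomial theorem. The actual value is (3 + 4)^4 = 7^4 = 2401, not 337.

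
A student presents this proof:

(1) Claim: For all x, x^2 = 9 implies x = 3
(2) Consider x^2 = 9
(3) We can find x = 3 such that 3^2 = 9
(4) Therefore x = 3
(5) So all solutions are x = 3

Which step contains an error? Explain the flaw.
Step 4: Therefore x = 3

Step 4 incorrectly concludes that x = 3 is the only solution. The proof shows that x = 3 is A solution (existence), but does not show it is the ONLY solution (uniqueness). In fact, x = -3 is also a solution since (-3)^2 = 9. Finding one solution doesn't prove there are no others.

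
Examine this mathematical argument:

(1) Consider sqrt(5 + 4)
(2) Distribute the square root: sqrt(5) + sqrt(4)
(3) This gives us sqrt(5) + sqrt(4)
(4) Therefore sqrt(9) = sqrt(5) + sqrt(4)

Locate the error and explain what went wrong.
Step 2: Distribute the square root: sqrt(5) + sqrt(4)

Step 2 incorrectly 'distributes' the square root over addition. The square root function does not distribute: sqrt(a + b) ≠ sqrt(a) + sqrt(b). In fact, sqrt(5 + 4) = sqrt(9) ≈ 3.0000, while sqrt(5) + sqrt(4) ≈ 4.2361.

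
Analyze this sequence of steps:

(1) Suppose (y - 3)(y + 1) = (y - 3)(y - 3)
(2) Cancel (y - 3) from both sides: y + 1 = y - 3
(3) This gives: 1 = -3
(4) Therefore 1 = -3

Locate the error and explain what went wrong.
Step 2: Cancel (y - 3) from both sides: y + 1 = y - 3

Step 2 cancels (y - 3) from both sides. This is only valid if (y - 3) ≠ 0, i.e., y ≠ 3. When y = 3, both sides equal zero regardless of the other factors. The correct approach requires considering y = 3 as a separate case.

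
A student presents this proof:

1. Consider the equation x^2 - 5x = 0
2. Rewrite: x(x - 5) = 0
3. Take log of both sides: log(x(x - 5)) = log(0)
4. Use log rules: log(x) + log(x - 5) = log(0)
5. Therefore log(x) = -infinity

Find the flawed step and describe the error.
Step 3: Take log of both sides: log(x(x - 5)) = log(0)

Step 3 takes the logarithm of both sides, resulting in log(0) on the right side. The logarithm is only defined for positive numbers; log(0) is undefined (approaches negative infinity). This operation is invalid.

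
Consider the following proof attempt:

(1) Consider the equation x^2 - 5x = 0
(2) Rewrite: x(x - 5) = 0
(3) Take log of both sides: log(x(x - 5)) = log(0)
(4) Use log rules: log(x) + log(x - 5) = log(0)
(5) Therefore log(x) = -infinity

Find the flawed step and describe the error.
Step 3: Take log of both sides: log(x(x - 5)) = log(0)

Step 3 takes the logarithm of both sides, resulting in log(0) on the right side. The logarithm is only defined for positive numbers; log(0) is undefined (approaches negative infinity). This operation is invalid.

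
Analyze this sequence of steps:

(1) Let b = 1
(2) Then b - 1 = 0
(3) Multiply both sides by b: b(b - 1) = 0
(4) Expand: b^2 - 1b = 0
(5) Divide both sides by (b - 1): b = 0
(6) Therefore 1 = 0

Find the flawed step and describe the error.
Step 5: Divide both sides by (b - 1): b = 0

Step 5 divides both sides by (b - 1). However, since b = 1, we have (b - 1) = 0. Division by zero is undefined, making this step invalid.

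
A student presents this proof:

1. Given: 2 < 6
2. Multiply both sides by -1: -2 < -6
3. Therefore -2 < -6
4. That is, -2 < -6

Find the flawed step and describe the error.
Step 2: Multiply both sides by -1: -2 < -6

Step 2 multiplies both sides by -1 but fails to reverse the inequality sign. When multiplying (or dividing) an inequality by a negative number, the direction must be reversed. Since 2 < 6, we should get -2 > -6, i.e., -2 > -6.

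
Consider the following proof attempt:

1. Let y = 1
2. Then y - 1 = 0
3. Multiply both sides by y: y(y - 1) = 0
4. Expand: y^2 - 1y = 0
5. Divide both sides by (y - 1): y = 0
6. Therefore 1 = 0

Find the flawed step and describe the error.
Step 5: Divide both sides by (y - 1): y = 0

Step 5 divides both sides by (y - 1). However, since y = 1, we have (y - 1) = 0. Division by zero is undefined, making this step invalid.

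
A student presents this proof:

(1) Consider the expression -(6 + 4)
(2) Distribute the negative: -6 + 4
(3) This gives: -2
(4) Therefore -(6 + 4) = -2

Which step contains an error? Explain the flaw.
Step 2: Distribute the negative: -6 + 4

Step 2 incorrectly distributes the negative sign. The correct distribution is -(6 + 4) = -6 - 4 = -10. The negative must be applied to both terms, not just the first. The error treats -(6 + 4) as -6 + 4, which equals -2 instead of -10.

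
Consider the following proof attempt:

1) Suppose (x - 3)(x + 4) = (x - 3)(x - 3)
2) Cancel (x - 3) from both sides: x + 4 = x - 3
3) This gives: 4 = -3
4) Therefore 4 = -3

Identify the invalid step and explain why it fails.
Step 2: Cancel (x - 3) from both sides: x + 4 = x - 3

Step 2 cancels (x - 3) from both sides. This is only valid if (x - 3) ≠ 0, i.e., x ≠ 3. When x = 3, both sides equal zero regardless of the other factors. The correct approach requires considering x = 3 as a separate case.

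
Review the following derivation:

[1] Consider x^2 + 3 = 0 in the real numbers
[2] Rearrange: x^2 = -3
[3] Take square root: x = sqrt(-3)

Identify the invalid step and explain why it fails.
Step 3: Take square root: x = sqrt(-3)

Step 3 takes the square root of -3, which is negative. In the real number system, the square root of a negative number is undefined. The equation x^2 + 3 = 0 has no real solutions. Square roots of negative numbers only exist in the complex numbers.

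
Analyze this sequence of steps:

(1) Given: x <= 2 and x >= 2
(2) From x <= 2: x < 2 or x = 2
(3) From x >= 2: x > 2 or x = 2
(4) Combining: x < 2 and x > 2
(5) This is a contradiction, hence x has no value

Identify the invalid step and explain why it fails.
Step 4: Combining: x < 2 and x > 2

Step 4 incorrectly combines the conditions. From x <= 2 and x >= 2, the intersection is x = 2. The error treats the 'or' cases as 'and' requirements. The correct conclusion is that x = 2 is the unique solution, not that no solution exists.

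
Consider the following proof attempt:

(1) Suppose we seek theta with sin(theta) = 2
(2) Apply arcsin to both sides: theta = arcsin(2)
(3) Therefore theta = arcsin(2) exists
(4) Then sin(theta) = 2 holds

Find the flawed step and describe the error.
Step 2: Apply arcsin to both sides: theta = arcsin(2)

Step 2 applies arcsin to 2. However, arcsin(x) is only defined for x in [-1, 1] because sin(theta) can only produce values in that range. Since |2| > 1, arcsin(2) is undefined. There is no angle whose sine equals 2.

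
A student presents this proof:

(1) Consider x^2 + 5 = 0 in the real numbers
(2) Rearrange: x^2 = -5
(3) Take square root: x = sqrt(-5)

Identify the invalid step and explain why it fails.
Step 3: Take square root: x = sqrt(-5)

Step 3 takes the square root of -5, which is negative. In the real number system, the square root of a negative number is undefined. The equation x^2 + 5 = 0 has no real solutions. Square roots of negative numbers only exist in the complex numbers.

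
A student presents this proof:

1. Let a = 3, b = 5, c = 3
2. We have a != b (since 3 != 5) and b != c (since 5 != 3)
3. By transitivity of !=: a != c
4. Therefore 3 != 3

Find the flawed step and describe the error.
Step 3: By transitivity of !=: a != c

Step 3 incorrectly applies transitivity to the '!=' relation. Transitivity states: if a R b and b R c, then a R c. However, '!=' is not transitive. Counterexample: 3 != 5 and 5 != 3, but 3 = 3 (both equal 3). Transitivity holds for relations like <, <=, =, but not for !=.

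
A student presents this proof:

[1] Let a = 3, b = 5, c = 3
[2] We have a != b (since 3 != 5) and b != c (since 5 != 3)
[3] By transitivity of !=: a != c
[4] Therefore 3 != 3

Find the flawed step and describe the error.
Step 3: By transitivity of !=: a != c

Step 3 incorrectly applies transitivity to the '!=' relation. Transitivity states: if a R b and b R c, then a R c. However, '!=' is not transitive. Counterexample: 3 != 5 and 5 != 3, but 3 = 3 (both equal 3). Transitivity holds for relations like <, <=, =, but not for !=.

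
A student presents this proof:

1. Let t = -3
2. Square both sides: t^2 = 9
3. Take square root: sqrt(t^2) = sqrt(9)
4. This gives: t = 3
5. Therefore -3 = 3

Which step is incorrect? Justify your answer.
Step 4: This gives: t = 3

Step 4 incorrectly states that sqrt(t^2) = t. The correct identity is sqrt(t^2) = |t|. Since t = -3 < 0, we have sqrt(t^2) = |-3| = 3, not t = -3.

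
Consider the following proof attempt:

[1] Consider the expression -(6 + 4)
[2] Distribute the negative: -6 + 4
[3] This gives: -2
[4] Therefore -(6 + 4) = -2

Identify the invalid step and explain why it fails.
Step 2: Distribute the negative: -6 + 4

Step 2 incorrectly distributes the negative sign. The correct distribution is -(6 + 4) = -6 - 4 = -10. The negative must be applied to both terms, not just the first. The error treats -(6 + 4) as -6 + 4, which equals -2 instead of -10.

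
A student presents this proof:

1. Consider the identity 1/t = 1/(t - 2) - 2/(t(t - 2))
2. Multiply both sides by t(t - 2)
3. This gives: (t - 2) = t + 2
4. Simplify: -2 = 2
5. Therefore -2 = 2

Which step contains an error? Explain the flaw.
Step 3: This gives: (t - 2) = t + 2

Step 3 makes a sign error when clearing denominators. Multiplying -2/(t(t - 2)) by t(t - 2) gives -2, not +2. The correct result is (t - 2) = t - 2, which is trivially true, not (t - 2) = t + 2. (Step 1 is a valid identity: 1/(t - 2) - 2/(t(t - 2)) = (t - 2)/(t(t - 2)) = 1/t.)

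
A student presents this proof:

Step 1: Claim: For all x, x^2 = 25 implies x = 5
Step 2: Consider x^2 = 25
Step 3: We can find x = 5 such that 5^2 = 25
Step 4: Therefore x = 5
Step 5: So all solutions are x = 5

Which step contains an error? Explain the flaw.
Step 4: Therefore x = 5

Step 4 incorrectly concludes that x = 5 is the only solution. The proof shows that x = 5 is A solution (existence), but does not show it is the ONLY solution (uniqueness). In fact, x = -5 is also a solution since (-5)^2 = 25. Finding one solution doesn't prove there are no others.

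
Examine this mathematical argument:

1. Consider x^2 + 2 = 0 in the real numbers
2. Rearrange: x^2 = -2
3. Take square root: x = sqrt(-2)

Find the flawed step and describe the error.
Step 3: Take square root: x = sqrt(-2)

Step 3 takes the square root of -2, which is negative. In the real number system, the square root of a negative number is undefined. The equation x^2 + 2 = 0 has no real solutions. Square roots of negative numbers only exist in the complex numbers.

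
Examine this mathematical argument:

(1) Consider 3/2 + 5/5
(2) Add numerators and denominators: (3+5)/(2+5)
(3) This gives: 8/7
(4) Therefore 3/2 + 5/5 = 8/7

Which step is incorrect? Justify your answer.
Step 2: Add numerators and denominators: (3+5)/(2+5)

Step 2 incorrectly adds fractions by separately adding numerators and denominators. This is wrong. The correct method requires a common denominator: 3/2 + 5/5 = (3×5 + 5×2)/(2×5) = 25/10 = 5/2. The method used gives 8/7, which is different.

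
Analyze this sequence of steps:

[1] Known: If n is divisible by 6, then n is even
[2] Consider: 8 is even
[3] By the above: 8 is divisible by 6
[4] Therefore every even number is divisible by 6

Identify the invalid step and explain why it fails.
Step 3: By the above: 8 is divisible by 6

Step 3 commits the fallacy of affirming the consequent. The known fact 'divisible by 6 → even' does NOT imply 'even → divisible by 6'. That would be the converse, which is false. For example, 8 is even but 8 ÷ 6 = 1.33, which is not an integer.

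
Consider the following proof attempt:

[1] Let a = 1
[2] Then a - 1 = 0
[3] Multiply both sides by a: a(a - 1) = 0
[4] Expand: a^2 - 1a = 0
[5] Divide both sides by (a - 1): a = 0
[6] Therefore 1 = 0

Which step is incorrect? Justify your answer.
Step 5: Divide both sides by (a - 1): a = 0

Step 5 divides both sides by (a - 1). However, since a = 1, we have (a - 1) = 0. Division by zero is undefined, making this step invalid.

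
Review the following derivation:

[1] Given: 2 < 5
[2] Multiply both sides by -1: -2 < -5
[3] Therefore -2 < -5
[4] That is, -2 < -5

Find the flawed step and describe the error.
Step 2: Multiply both sides by -1: -2 < -5

Step 2 multiplies both sides by -1 but fails to reverse the inequality sign. When multiplying (or dividing) an inequality by a negative number, the direction must be reversed. Since 2 < 5, we should get -2 > -5, i.e., -2 > -5.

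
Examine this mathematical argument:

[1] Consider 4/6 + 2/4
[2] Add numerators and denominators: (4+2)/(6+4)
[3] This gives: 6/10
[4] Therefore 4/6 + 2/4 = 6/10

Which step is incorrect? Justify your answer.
Step 2: Add numerators and denominators: (4+2)/(6+4)

Step 2 incorrectly adds fractions by separately adding numerators and denominators. This is wrong. The correct method requires a common denominator: 4/6 + 2/4 = (4×4 + 2×6)/(6×4) = 28/24 = 7/6. The method used gives 6/10, which is different.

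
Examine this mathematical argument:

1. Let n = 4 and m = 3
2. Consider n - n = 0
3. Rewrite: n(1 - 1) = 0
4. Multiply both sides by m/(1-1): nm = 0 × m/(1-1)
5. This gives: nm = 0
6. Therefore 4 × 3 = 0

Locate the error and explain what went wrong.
Step 4: Multiply both sides by m/(1-1): nm = 0 × m/(1-1)

Step 4 multiplies both sides by m/(1-1). However, 1-1 = 0, so this is multiplication by m/0, which is undefined. We cannot multiply by an undefined expression.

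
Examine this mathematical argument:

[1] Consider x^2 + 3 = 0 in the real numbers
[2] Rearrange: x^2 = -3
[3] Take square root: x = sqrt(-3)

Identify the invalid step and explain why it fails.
Step 3: Take square root: x = sqrt(-3)

Step 3 takes the square root of -3, which is negative. In the real number system, the square root of a negative number is undefined. The equation x^2 + 3 = 0 has no real solutions. Square roots of negative numbers only exist in the complex numbers.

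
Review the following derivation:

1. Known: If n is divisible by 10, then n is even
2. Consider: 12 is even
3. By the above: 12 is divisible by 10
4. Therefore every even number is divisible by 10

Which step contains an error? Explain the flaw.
Step 3: By the above: 12 is divisible by 10

Step 3 commits the fallacy of affirming the consequent. The known fact 'divisible by 10 → even' does NOT imply 'even → divisible by 10'. That would be the converse, which is false. For example, 12 is even but 12 ÷ 10 = 1.20, which is not an integer.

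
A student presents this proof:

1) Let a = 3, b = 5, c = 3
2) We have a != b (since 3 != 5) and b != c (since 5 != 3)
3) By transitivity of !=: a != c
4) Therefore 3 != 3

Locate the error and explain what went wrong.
Step 3: By transitivity of !=: a != c

Step 3 incorrectly applies transitivity to the '!=' relation. Transitivity states: if a R b and b R c, then a R c. However, '!=' is not transitive. Counterexample: 3 != 5 and 5 != 3, but 3 = 3 (both equal 3). Transitivity holds for relations like <, <=, =, but not for !=.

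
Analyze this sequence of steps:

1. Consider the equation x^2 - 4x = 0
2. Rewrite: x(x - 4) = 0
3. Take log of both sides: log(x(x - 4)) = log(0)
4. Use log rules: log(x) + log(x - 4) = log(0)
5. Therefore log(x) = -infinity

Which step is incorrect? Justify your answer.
Step 3: Take log of both sides: log(x(x - 4)) = log(0)

Step 3 takes the logarithm of both sides, resulting in log(0) on the right side. The logarithm is only defined for positive numbers; log(0) is undefined (approaches negative infinity). This operation is invalid.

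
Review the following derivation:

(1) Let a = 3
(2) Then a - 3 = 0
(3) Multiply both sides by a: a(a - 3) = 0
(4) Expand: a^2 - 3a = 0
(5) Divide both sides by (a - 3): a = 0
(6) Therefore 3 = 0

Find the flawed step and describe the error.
Step 5: Divide both sides by (a - 3): a = 0

Step 5 divides both sides by (a - 3). However, since a = 3, we have (a - 3) = 0. Division by zero is undefined, making this step invalid.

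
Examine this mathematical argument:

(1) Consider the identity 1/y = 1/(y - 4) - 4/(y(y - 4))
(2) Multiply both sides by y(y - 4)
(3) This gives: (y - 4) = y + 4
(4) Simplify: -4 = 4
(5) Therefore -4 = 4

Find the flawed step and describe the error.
Step 3: This gives: (y - 4) = y + 4

Step 3 makes a sign error when clearing denominators. Multiplying -4/(y(y - 4)) by y(y - 4) gives -4, not +4. The correct result is (y - 4) = y - 4, which is trivially true, not (y - 4) = y + 4. (Step 1 is a valid identity: 1/(y - 4) - 4/(y(y - 4)) = (y - 4)/(y(y - 4)) = 1/y.)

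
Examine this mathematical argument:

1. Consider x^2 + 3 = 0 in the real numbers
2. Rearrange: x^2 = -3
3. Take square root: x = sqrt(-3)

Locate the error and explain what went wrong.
Step 3: Take square root: x = sqrt(-3)

Step 3 takes the square root of -3, which is negative. In the real number system, the square root of a negative number is undefined. The equation x^2 + 3 = 0 has no real solutions. Square roots of negative numbers only exist in the complex numbers.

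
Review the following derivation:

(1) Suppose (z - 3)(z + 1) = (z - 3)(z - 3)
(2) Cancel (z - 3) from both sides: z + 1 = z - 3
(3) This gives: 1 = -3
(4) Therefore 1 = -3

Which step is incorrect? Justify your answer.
Step 2: Cancel (z - 3) from both sides: z + 1 = z - 3

Step 2 cancels (z - 3) from both sides. This is only valid if (z - 3) ≠ 0, i.e., z ≠ 3. When z = 3, both sides equal zero regardless of the other factors. The correct approach requires considering z = 3 as a separate case.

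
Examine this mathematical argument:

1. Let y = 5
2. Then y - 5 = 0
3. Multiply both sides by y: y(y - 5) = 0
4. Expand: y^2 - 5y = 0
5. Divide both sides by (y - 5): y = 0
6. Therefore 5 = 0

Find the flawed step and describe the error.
Step 5: Divide both sides by (y - 5): y = 0

Step 5 divides both sides by (y - 5). However, since y = 5, we have (y - 5) = 0. Division by zero is undefined, making this step invalid.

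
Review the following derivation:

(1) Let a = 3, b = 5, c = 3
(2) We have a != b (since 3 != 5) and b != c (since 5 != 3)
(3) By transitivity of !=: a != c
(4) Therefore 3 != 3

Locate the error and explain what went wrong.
Step 3: By transitivity of !=: a != c

Step 3 incorrectly applies transitivity to the '!=' relation. Transitivity states: if a R b and b R c, then a R c. However, '!=' is not transitive. Counterexample: 3 != 5 and 5 != 3, but 3 = 3 (both equal 3). Transitivity holds for relations like <, <=, =, but not for !=.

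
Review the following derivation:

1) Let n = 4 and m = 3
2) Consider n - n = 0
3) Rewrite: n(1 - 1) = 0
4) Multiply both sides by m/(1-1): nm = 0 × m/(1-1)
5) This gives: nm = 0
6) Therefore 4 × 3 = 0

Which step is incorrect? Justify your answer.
Step 4: Multiply both sides by m/(1-1): nm = 0 × m/(1-1)

Step 4 multiplies both sides by m/(1-1). However, 1-1 = 0, so this is multiplication by m/0, which is undefined. We cannot multiply by an undefined expression.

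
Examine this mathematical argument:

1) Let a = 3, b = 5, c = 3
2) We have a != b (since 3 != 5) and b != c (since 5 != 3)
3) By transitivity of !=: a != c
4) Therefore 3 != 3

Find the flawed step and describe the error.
Step 3: By transitivity of !=: a != c

Step 3 incorrectly applies transitivity to the '!=' relation. Transitivity states: if a R b and b R c, then a R c. However, '!=' is not transitive. Counterexample: 3 != 5 and 5 != 3, but 3 = 3 (both equal 3). Transitivity holds for relations like <, <=, =, but not for !=.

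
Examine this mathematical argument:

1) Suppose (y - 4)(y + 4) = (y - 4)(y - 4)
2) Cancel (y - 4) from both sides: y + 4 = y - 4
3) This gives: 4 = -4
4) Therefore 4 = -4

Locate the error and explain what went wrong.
Step 2: Cancel (y - 4) from both sides: y + 4 = y - 4

Step 2 cancels (y - 4) from both sides. This is only valid if (y - 4) ≠ 0, i.e., y ≠ 4. When y = 4, both sides equal zero regardless of the other factors. The correct approach requires considering y = 4 as a separate case.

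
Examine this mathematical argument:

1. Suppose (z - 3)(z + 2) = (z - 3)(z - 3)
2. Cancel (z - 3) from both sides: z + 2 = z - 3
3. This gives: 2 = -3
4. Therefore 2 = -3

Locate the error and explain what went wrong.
Step 2: Cancel (z - 3) from both sides: z + 2 = z - 3

Step 2 cancels (z - 3) from both sides. This is only valid if (z - 3) ≠ 0, i.e., z ≠ 3. When z = 3, both sides equal zero regardless of the other factors. The correct approach requires considering z = 3 as a separate case.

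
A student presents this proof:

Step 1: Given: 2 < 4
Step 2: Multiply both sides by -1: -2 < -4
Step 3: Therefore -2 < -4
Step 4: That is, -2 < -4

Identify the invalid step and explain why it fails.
Step 2: Multiply both sides by -1: -2 < -4

Step 2 multiplies both sides by -1 but fails to reverse the inequality sign. When multiplying (or dividing) an inequality by a negative number, the direction must be reversed. Since 2 < 4, we should get -2 > -4, i.e., -2 > -4.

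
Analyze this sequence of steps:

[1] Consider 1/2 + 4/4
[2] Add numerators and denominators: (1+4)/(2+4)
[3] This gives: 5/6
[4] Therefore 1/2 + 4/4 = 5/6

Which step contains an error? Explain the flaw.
Step 2: Add numerators and denominators: (1+4)/(2+4)

Step 2 incorrectly adds fractions by separately adding numerators and denominators. This is wrong. The correct method requires a common denominator: 1/2 + 4/4 = (1×4 + 4×2)/(2×4) = 12/8 = 3/2. The method used gives 5/6, which is different.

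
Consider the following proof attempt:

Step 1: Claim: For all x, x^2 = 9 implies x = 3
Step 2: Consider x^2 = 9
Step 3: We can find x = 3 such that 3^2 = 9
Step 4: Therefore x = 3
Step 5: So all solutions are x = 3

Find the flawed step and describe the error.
Step 4: Therefore x = 3

Step 4 incorrectly concludes that x = 3 is the only solution. The proof shows that x = 3 is A solution (existence), but does not show it is the ONLY solution (uniqueness). In fact, x = -3 is also a solution since (-3)^2 = 9. Finding one solution doesn't prove there are no others.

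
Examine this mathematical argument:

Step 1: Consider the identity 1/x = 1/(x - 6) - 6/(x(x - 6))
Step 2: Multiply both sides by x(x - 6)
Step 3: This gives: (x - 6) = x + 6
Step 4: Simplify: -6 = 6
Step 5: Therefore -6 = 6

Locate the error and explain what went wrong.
Step 3: This gives: (x - 6) = x + 6

Step 3 makes a sign error when clearing denominators. Multiplying -6/(x(x - 6)) by x(x - 6) gives -6, not +6. The correct result is (x - 6) = x - 6, which is trivially true, not (x - 6) = x + 6. (Step 1 is a valid identity: 1/(x - 6) - 6/(x(x - 6)) = (x - 6)/(x(x - 6)) = 1/x.)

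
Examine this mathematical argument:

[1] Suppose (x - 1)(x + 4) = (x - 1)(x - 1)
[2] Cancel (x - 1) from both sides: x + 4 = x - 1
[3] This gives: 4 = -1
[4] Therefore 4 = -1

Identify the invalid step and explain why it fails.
Step 2: Cancel (x - 1) from both sides: x + 4 = x - 1

Step 2 cancels (x - 1) from both sides. This is only valid if (x - 1) ≠ 0, i.e., x ≠ 1. When x = 1, both sides equal zero regardless of the other factors. The correct approach requires considering x = 1 as a separate case.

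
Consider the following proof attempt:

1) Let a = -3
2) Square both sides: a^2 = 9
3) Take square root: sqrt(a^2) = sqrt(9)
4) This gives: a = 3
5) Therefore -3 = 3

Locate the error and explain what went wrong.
Step 4: This gives: a = 3

Step 4 incorrectly states that sqrt(a^2) = a. The correct identity is sqrt(a^2) = |a|. Since a = -3 < 0, we have sqrt(a^2) = |-3| = 3, not a = -3.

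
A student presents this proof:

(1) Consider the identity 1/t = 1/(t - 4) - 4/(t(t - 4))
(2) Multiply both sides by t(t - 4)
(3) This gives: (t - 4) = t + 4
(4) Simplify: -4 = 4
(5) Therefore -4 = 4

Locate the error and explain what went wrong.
Step 3: This gives: (t - 4) = t + 4

Step 3 makes a sign error when clearing denominators. Multiplying -4/(t(t - 4)) by t(t - 4) gives -4, not +4. The correct result is (t - 4) = t - 4, which is trivially true, not (t - 4) = t + 4. (Step 1 is a valid identity: 1/(t - 4) - 4/(t(t - 4)) = (t - 4)/(t(t - 4)) = 1/t.)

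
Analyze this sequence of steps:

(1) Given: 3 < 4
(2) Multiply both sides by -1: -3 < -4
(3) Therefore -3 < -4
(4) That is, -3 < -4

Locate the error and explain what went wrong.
Step 2: Multiply both sides by -1: -3 < -4

Step 2 multiplies both sides by -1 but fails to reverse the inequality sign. When multiplying (or dividing) an inequality by a negative number, the direction must be reversed. Since 3 < 4, we should get -3 > -4, i.e., -3 > -4.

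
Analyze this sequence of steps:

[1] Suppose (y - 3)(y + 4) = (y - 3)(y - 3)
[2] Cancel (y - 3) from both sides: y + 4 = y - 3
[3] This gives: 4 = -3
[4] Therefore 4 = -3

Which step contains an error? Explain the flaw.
Step 2: Cancel (y - 3) from both sides: y + 4 = y - 3

Step 2 cancels (y - 3) from both sides. This is only valid if (y - 3) ≠ 0, i.e., y ≠ 3. When y = 3, both sides equal zero regardless of the other factors. The correct approach requires considering y = 3 as a separate case.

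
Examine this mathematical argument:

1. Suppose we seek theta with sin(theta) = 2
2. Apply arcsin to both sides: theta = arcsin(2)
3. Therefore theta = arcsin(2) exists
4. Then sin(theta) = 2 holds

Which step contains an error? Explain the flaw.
Step 2: Apply arcsin to both sides: theta = arcsin(2)

Step 2 applies arcsin to 2. However, arcsin(x) is only defined for x in [-1, 1] because sin(theta) can only produce values in that range. Since |2| > 1, arcsin(2) is undefined. There is no angle whose sine equals 2.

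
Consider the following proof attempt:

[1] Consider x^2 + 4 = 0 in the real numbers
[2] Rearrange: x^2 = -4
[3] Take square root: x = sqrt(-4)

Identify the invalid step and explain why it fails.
Step 3: Take square root: x = sqrt(-4)

Step 3 takes the square root of -4, which is negative. In the real number system, the square root of a negative number is undefined. The equation x^2 + 4 = 0 has no real solutions. Square roots of negative numbers only exist in the complex numbers.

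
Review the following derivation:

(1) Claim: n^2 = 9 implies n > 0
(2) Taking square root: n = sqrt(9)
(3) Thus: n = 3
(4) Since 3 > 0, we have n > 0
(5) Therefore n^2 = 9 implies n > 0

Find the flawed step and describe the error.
Step 2: Taking square root: n = sqrt(9)

Step 2 takes the square root and assumes the positive root only. The equation n^2 = 9 actually has two solutions: n = 3 and n = -3. The proof silently assumes n > 0 without justification, then uses this assumption to conclude n > 0, which is circular. The counterexample n = -3 shows the claim is false.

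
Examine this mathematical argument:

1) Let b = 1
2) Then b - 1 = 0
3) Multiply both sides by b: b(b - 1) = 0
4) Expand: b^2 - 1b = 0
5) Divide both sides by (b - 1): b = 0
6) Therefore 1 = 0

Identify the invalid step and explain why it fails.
Step 5: Divide both sides by (b - 1): b = 0

Step 5 divides both sides by (b - 1). However, since b = 1, we have (b - 1) = 0. Division by zero is undefined, making this step invalid.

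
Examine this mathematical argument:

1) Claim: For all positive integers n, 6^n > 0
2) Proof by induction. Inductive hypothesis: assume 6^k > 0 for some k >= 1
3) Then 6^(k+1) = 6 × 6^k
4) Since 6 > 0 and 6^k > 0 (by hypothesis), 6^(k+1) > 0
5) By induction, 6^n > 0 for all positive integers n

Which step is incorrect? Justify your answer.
Step 5: By induction, 6^n > 0 for all positive integers n

Step 5 concludes the proof by induction, but no base case was ever established. A valid induction proof requires: (1) a base case proving 6^1 > 0, and (2) an inductive step showing IF 6^k > 0 THEN 6^(k+1) > 0. Steps 2-4 correctly establish the inductive step, but without the base case the conclusion in step 5 does not follow.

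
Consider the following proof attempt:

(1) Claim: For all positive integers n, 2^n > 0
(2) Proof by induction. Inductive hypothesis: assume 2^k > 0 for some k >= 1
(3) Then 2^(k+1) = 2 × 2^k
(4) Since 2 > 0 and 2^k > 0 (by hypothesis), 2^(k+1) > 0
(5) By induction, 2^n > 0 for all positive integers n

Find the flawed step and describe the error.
Step 5: By induction, 2^n > 0 for all positive integers n

Step 5 concludes the proof by induction, but no base case was ever established. A valid induction proof requires: (1) a base case proving 2^1 > 0, and (2) an inductive step showing IF 2^k > 0 THEN 2^(k+1) > 0. Steps 2-4 correctly establish the inductive step, but without the base case the conclusion in step 5 does not follow.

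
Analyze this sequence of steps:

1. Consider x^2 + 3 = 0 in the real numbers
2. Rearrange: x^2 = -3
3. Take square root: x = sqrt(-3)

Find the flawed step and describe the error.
Step 3: Take square root: x = sqrt(-3)

Step 3 takes the square root of -3, which is negative. In the real number system, the square root of a negative number is undefined. The equation x^2 + 3 = 0 has no real solutions. Square roots of negative numbers only exist in the complex numbers.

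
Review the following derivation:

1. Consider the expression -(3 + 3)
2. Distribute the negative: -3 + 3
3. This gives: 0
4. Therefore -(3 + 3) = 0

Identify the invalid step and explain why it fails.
Step 2: Distribute the negative: -3 + 3

Step 2 incorrectly distributes the negative sign. The correct distribution is -(3 + 3) = -3 - 3 = -6. The negative must be applied to both terms, not just the first. The error treats -(3 + 3) as -3 + 3, which equals 0 instead of -6.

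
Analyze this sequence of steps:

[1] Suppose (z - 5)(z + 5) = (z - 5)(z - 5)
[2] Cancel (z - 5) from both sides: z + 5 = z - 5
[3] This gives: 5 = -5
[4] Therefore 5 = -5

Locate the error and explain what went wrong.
Step 2: Cancel (z - 5) from both sides: z + 5 = z - 5

Step 2 cancels (z - 5) from both sides. This is only valid if (z - 5) ≠ 0, i.e., z ≠ 5. When z = 5, both sides equal zero regardless of the other factors. The correct approach requires considering z = 5 as a separate case.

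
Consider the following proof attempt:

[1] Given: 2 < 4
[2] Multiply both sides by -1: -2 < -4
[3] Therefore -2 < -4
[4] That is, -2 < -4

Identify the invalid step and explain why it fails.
Step 2: Multiply both sides by -1: -2 < -4

Step 2 multiplies both sides by -1 but fails to reverse the inequality sign. When multiplying (or dividing) an inequality by a negative number, the direction must be reversed. Since 2 < 4, we should get -2 > -4, i.e., -2 > -4.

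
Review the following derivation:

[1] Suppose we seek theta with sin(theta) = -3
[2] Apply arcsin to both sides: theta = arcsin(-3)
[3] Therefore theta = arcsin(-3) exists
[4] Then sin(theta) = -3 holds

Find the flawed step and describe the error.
Step 2: Apply arcsin to both sides: theta = arcsin(-3)

Step 2 applies arcsin to -3. However, arcsin(x) is only defined for x in [-1, 1] because sin(theta) can only produce values in that range. Since |-3| > 1, arcsin(-3) is undefined. There is no angle whose sine equals -3.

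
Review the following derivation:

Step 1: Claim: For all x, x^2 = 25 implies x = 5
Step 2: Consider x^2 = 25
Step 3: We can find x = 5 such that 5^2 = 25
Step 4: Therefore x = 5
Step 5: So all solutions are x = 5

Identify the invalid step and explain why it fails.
Step 4: Therefore x = 5

Step 4 incorrectly concludes that x = 5 is the only solution. The proof shows that x = 5 is A solution (existence), but does not show it is the ONLY solution (uniqueness). In fact, x = -5 is also a solution since (-5)^2 = 25. Finding one solution doesn't prove there are no others.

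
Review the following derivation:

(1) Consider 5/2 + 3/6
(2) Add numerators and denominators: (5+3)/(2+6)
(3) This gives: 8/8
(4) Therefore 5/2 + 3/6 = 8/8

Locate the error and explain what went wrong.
Step 2: Add numerators and denominators: (5+3)/(2+6)

Step 2 incorrectly adds fractions by separately adding numerators and denominators. This is wrong. The correct method requires a common denominator: 5/2 + 3/6 = (5×6 + 3×2)/(2×6) = 36/12 = 3. The method used gives 8/8, which is different.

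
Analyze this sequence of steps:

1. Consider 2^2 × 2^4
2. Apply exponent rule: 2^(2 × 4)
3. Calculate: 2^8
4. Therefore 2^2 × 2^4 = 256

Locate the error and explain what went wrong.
Step 2: Apply exponent rule: 2^(2 × 4)

Step 2 incorrectly states that a^b × a^c = a^(b×c). The correct rule is a^b × a^c = a^(b+c). The actual value is 2^2 × 2^4 = 2^6 = 64, not 2^8 = 256.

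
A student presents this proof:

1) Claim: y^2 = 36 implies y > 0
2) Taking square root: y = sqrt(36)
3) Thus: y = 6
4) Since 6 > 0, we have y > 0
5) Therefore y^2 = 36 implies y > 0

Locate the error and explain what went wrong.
Step 2: Taking square root: y = sqrt(36)

Step 2 takes the square root and assumes the positive root only. The equation y^2 = 36 actually has two solutions: y = 6 and y = -6. The proof silently assumes y > 0 without justification, then uses this assumption to conclude y > 0, which is circular. The counterexample y = -6 shows the claim is false.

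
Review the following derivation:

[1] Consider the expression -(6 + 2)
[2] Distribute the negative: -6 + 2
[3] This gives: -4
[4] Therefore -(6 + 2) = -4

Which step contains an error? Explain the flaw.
Step 2: Distribute the negative: -6 + 2

Step 2 incorrectly distributes the negative sign. The correct distribution is -(6 + 2) = -6 - 2 = -8. The negative must be applied to both terms, not just the first. The error treats -(6 + 2) as -6 + 2, which equals -4 instead of -8.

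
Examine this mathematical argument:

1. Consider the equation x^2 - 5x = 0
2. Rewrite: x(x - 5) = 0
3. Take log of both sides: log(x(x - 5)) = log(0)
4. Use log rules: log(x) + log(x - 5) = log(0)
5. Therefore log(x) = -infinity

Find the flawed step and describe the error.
Step 3: Take log of both sides: log(x(x - 5)) = log(0)

Step 3 takes the logarithm of both sides, resulting in log(0) on the right side. The logarithm is only defined for positive numbers; log(0) is undefined (approaches negative infinity). This operation is invalid.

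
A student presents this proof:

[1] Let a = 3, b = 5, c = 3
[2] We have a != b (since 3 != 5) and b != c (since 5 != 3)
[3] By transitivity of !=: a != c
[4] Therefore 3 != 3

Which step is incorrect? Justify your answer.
Step 3: By transitivity of !=: a != c

Step 3 incorrectly applies transitivity to the '!=' relation. Transitivity states: if a R b and b R c, then a R c. However, '!=' is not transitive. Counterexample: 3 != 5 and 5 != 3, but 3 = 3 (both equal 3). Transitivity holds for relations like <, <=, =, but not for !=.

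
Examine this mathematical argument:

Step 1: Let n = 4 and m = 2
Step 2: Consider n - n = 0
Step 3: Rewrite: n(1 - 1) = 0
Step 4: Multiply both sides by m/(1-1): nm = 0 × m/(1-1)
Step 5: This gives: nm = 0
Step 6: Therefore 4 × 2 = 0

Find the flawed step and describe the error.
Step 4: Multiply both sides by m/(1-1): nm = 0 × m/(1-1)

Step 4 multiplies both sides by m/(1-1). However, 1-1 = 0, so this is multiplication by m/0, which is undefined. We cannot multiply by an undefined expression.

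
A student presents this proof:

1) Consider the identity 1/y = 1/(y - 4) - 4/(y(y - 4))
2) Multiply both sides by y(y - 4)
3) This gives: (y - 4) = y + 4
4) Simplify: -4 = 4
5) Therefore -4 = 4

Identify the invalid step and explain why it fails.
Step 3: This gives: (y - 4) = y + 4

Step 3 makes a sign error when clearing denominators. Multiplying -4/(y(y - 4)) by y(y - 4) gives -4, not +4. The correct result is (y - 4) = y - 4, which is trivially true, not (y - 4) = y + 4. (Step 1 is a valid identity: 1/(y - 4) - 4/(y(y - 4)) = (y - 4)/(y(y - 4)) = 1/y.)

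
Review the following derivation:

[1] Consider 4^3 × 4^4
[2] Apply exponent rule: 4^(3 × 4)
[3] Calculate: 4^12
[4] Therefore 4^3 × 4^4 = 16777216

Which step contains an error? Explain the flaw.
Step 2: Apply exponent rule: 4^(3 × 4)

Step 2 incorrectly states that a^b × a^c = a^(b×c). The correct rule is a^b × a^c = a^(b+c). The actual value is 4^3 × 4^4 = 4^7 = 16384, not 4^12 = 16777216.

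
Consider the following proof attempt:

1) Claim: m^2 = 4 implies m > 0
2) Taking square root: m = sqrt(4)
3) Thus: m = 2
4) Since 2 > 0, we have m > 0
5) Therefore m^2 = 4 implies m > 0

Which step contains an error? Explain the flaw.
Step 2: Taking square root: m = sqrt(4)

Step 2 takes the square root and assumes the positive root only. The equation m^2 = 4 actually has two solutions: m = 2 and m = -2. The proof silently assumes m > 0 without justification, then uses this assumption to conclude m > 0, which is circular. The counterexample m = -2 shows the claim is false.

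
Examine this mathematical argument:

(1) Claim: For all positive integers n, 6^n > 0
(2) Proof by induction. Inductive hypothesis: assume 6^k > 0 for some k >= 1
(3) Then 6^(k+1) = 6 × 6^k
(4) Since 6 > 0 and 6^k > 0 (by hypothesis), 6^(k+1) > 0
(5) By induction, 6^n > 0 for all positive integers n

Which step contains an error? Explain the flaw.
Step 5: By induction, 6^n > 0 for all positive integers n

Step 5 concludes the proof by induction, but no base case was ever established. A valid induction proof requires: (1) a base case proving 6^1 > 0, and (2) an inductive step showing IF 6^k > 0 THEN 6^(k+1) > 0. Steps 2-4 correctly establish the inductive step, but without the base case the conclusion in step 5 does not follow.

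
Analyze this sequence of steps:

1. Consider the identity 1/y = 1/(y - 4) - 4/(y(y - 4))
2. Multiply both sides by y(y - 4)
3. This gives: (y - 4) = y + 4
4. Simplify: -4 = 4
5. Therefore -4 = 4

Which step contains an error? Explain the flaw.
Step 3: This gives: (y - 4) = y + 4

Step 3 makes a sign error when clearing denominators. Multiplying -4/(y(y - 4)) by y(y - 4) gives -4, not +4. The correct result is (y - 4) = y - 4, which is trivially true, not (y - 4) = y + 4. (Step 1 is a valid identity: 1/(y - 4) - 4/(y(y - 4)) = (y - 4)/(y(y - 4)) = 1/y.)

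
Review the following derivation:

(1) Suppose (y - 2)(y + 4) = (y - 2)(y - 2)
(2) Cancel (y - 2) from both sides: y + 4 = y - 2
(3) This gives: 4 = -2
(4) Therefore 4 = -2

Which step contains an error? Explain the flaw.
Step 2: Cancel (y - 2) from both sides: y + 4 = y - 2

Step 2 cancels (y - 2) from both sides. This is only valid if (y - 2) ≠ 0, i.e., y ≠ 2. When y = 2, both sides equal zero regardless of the other factors. The correct approach requires considering y = 2 as a separate case.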